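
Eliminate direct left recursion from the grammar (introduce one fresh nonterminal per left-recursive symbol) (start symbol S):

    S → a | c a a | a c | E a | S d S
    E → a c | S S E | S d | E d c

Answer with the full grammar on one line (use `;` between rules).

Directly left-recursive nonterminals: S, E.
For S: α = {d S}, β = {a, c a a, a c, E a}. Rewrite as S → β S' and S' → α S' | ε.
For E: α = {d c}, β = {a c, S S E, S d}. Rewrite as E → β E' and E' → α E' | ε.

S → a S' | c a a S' | a c S' | E a S'; E → a c E' | S S E E' | S d E'; S' → d S S' | epsilon; E' → d c E' | epsilon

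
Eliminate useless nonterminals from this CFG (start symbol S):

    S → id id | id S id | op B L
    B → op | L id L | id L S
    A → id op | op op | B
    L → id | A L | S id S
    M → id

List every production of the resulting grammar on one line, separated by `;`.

S → id id | id S id | op B L; B → op | L id L | id L S; A → id op | op op | B; L → id | A L | S id S

Generating nonterminals: {A, B, L, M, S}.
Reachable from S after that: {A, B, L, S}.
Removed useless symbols: {M} and every production mentioning them.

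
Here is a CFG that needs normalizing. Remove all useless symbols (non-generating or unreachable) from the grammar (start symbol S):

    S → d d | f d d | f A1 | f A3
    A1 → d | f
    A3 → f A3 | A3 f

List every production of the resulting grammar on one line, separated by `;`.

Generating nonterminals: {A1, S}.
Reachable from S after that: {A1, S}.
Removed useless symbols: {A3} and every production mentioning them.

S → d d | f d d | f A1; A1 → d | f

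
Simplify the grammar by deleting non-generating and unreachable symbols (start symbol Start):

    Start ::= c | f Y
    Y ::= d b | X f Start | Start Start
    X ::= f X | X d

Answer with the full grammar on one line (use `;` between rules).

Generating nonterminals: {Start, Y}.
Reachable from Start after that: {Start, Y}.
Removed useless symbols: {X} and every production mentioning them.

Start ::= c | f Y; Y ::= d b | Start Start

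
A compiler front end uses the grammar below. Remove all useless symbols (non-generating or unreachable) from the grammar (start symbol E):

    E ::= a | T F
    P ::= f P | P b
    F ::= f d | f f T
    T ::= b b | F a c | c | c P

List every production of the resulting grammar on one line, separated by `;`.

Generating nonterminals: {E, F, T}.
Reachable from E after that: {E, F, T}.
Removed useless symbols: {P} and every production mentioning them.

E ::= a | T F; F ::= f d | f f T; T ::= b b | F a c | c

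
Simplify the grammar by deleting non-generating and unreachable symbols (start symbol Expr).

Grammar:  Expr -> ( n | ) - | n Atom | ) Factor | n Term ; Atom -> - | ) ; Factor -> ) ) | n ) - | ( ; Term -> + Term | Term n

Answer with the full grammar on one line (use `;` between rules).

Generating nonterminals: {Atom, Expr, Factor}.
Reachable from Expr after that: {Atom, Expr, Factor}.
Removed useless symbols: {Term} and every production mentioning them.

Expr -> ( n | ) - | n Atom | ) Factor; Atom -> - | ); Factor -> ) ) | n ) - | (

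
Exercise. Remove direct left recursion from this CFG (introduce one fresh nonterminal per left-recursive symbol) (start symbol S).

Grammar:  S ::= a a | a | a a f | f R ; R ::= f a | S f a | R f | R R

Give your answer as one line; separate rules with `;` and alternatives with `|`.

S ::= a a | a | a a f | f R; R ::= f a R' | S f a R'; R' ::= f R' | R R' | ε

Left recursion appears on R.
For R: α = {f, R}, β = {f a, S f a}. Rewrite as R → β R' and R' → α R' | ε.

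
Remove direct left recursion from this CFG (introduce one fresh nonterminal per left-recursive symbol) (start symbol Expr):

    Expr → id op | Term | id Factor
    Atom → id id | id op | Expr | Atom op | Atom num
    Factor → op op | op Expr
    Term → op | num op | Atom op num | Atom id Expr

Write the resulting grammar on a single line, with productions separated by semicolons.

Directly left-recursive nonterminal: Atom.
For Atom: α = {op, num}, β = {id id, id op, Expr}. Rewrite as Atom → β Atom1 and Atom1 → α Atom1 | ε.

Expr → id op | Term | id Factor; Atom → id id Atom1 | id op Atom1 | Expr Atom1; Factor → op op | op Expr; Term → op | num op | Atom op num | Atom id Expr; Atom1 → op Atom1 | num Atom1 | ε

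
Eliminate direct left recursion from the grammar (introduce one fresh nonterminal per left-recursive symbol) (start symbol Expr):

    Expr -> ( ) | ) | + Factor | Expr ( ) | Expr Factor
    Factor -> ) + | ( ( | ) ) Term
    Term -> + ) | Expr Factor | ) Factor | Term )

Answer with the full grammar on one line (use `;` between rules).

Expr -> ( ) Expr1 | ) Expr1 | + Factor Expr1; Factor -> ) + | ( ( | ) ) Term; Term -> + ) Term1 | Expr Factor Term1 | ) Factor Term1; Expr1 -> ( ) Expr1 | Factor Expr1 | ε; Term1 -> ) Term1 | ε

Expr, Term are directly left-recursive.
For Expr: α = {( ), Factor}, β = {( ), ), + Factor}. Rewrite as Expr → β Expr1 and Expr1 → α Expr1 | ε.
For Term: α = {)}, β = {+ ), Expr Factor, ) Factor}. Rewrite as Term → β Term1 and Term1 → α Term1 | ε.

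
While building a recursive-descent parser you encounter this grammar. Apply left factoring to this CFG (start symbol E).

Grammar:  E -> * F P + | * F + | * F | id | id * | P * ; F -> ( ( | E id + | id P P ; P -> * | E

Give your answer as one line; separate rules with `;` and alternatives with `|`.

E has alternatives sharing prefix '* F': factor to E → * F E' with E' → P + | + | ε.
E has alternatives sharing prefix 'id': factor to E → id E'' with E'' → ε | *.

E -> P * | * F E' | id E''; F -> ( ( | E id + | id P P; P -> * | E; E' -> P + | + | ε; E'' -> ε | *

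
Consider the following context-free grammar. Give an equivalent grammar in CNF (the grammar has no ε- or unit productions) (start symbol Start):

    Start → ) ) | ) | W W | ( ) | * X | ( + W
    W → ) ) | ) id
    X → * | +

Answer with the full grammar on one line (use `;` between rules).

Start → X1 X1 | ) | W W | X2 X1 | X3 X | X2 Y1; W → X1 X1 | X1 X5; X → * | +; X1 → ); X2 → (; X3 → *; X4 → +; X5 → id; Y1 → X4 W

Introduce a nonterminal for each terminal appearing in a rule of length ≥ 2: X1 → ), X2 → (, X3 → *, X4 → +, X5 → id.
Binarize each right-hand side of length ≥ 3 by chaining fresh nonterminals (Y1, Y2, …): affected rules were Start → X2 X4 W.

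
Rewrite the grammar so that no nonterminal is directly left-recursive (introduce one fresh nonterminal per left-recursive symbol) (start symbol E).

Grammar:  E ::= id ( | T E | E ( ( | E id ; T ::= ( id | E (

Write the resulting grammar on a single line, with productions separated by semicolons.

E ::= id ( E' | T E E'; T ::= ( id | E (; E' ::= ( ( E' | id E' | ε

Directly left-recursive nonterminal: E.
For E: α = {( (, id}, β = {id (, T E}. Rewrite as E → β E' and E' → α E' | ε.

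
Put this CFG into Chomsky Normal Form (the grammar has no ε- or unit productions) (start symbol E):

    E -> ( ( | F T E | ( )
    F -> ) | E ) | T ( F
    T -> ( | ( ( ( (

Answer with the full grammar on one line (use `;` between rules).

Introduce a nonterminal for each terminal appearing in a rule of length ≥ 2: X1 → (, X2 → ).
Binarize each right-hand side of length ≥ 3 by chaining fresh nonterminals (Y1, Y2, …): affected rules were E → F T E; F → T X1 F; T → X1 X1 X1 X1.

E -> X1 X1 | F Y1 | X1 X2; F -> ) | E X2 | T Y2; T -> ( | X1 Y3; X1 -> (; X2 -> ); Y1 -> T E; Y2 -> X1 F; Y3 -> X1 Y4; Y4 -> X1 X1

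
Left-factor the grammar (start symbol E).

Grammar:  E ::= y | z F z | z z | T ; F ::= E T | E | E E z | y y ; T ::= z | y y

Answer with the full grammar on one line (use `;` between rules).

E ::= y | T | z E'; F ::= y y | E F'; T ::= z | y y; E' ::= F z | z; F' ::= T | ε | E z

E has alternatives sharing prefix 'z': factor to E → z E' with E' → F z | z.
F has alternatives sharing prefix 'E': factor to F → E F' with F' → T | ε | E z.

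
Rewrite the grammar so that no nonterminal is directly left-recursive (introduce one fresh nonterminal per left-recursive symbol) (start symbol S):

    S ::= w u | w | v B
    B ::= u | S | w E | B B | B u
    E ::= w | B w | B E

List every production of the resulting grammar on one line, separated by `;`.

S ::= w u | w | v B; B ::= u B' | S B' | w E B'; E ::= w | B w | B E; B' ::= B B' | u B' | ε

Left recursion appears on B.
For B: α = {B, u}, β = {u, S, w E}. Rewrite as B → β B' and B' → α B' | ε.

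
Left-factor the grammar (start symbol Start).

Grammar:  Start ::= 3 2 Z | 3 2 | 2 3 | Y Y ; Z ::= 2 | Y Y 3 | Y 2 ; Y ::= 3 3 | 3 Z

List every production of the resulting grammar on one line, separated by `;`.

Start ::= 2 3 | Y Y | 3 2 Start1; Z ::= 2 | Y Z1; Y ::= 3 Y1; Start1 ::= Z | ε; Z1 ::= Y 3 | 2; Y1 ::= 3 | Z

Start has alternatives sharing prefix '3 2': factor to Start → 3 2 Start1 with Start1 → Z | ε.
Z has alternatives sharing prefix 'Y': factor to Z → Y Z1 with Z1 → Y 3 | 2.
Y has alternatives sharing prefix '3': factor to Y → 3 Y1 with Y1 → 3 | Z.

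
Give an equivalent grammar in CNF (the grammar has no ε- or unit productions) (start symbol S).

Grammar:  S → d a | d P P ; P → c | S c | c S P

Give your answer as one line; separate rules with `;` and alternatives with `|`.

Introduce a nonterminal for each terminal appearing in a rule of length ≥ 2: X1 → d, X2 → a, X3 → c.
Binarize each right-hand side of length ≥ 3 by chaining fresh nonterminals (Y1, Y2, …): affected rules were S → X1 P P; P → X3 S P.

S → X1 X2 | X1 Y1; P → c | S X3 | X3 Y2; X1 → d; X2 → a; X3 → c; Y1 → P P; Y2 → S P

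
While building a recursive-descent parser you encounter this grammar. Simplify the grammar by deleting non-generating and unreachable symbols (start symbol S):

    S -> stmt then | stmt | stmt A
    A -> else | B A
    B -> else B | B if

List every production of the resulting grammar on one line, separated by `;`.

Generating nonterminals: {A, S}.
Reachable from S after that: {A, S}.
Removed useless symbols: {B} and every production mentioning them.

S -> stmt then | stmt | stmt A; A -> else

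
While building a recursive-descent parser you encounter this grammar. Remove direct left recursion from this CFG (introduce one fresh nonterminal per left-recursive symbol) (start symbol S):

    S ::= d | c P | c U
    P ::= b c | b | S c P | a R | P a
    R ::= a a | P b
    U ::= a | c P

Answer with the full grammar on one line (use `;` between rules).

Left recursion appears on P.
For P: α = {a}, β = {b c, b, S c P, a R}. Rewrite as P → β P' and P' → α P' | ε.

S ::= d | c P | c U; P ::= b c P' | b P' | S c P P' | a R P'; R ::= a a | P b; U ::= a | c P; P' ::= a P' | ε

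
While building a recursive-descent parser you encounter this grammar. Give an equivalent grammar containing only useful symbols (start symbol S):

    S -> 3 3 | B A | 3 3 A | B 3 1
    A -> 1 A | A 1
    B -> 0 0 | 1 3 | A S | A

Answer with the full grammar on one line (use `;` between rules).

Generating nonterminals: {B, S}.
Reachable from S after that: {B, S}.
Removed useless symbols: {A} and every production mentioning them.

S -> 3 3 | B 3 1; B -> 0 0 | 1 3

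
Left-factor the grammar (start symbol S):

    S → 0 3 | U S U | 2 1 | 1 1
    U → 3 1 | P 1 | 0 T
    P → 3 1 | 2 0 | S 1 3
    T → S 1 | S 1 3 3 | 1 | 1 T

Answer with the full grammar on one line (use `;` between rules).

S → 0 3 | U S U | 2 1 | 1 1; U → 3 1 | P 1 | 0 T; P → 3 1 | 2 0 | S 1 3; T → S 1 T' | 1 T''; T' → ε | 3 3; T'' → ε | T

T has alternatives sharing prefix 'S 1': factor to T → S 1 T' with T' → ε | 3 3.
T has alternatives sharing prefix '1': factor to T → 1 T'' with T'' → ε | T.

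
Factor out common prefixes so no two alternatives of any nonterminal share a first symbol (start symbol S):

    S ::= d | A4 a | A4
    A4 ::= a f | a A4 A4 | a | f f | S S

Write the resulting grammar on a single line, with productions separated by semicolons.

S ::= d | A4 S'; A4 ::= f f | S S | a A4'; S' ::= a | ε; A4' ::= f | A4 A4 | ε

S has alternatives sharing prefix 'A4': factor to S → A4 S' with S' → a | ε.
A4 has alternatives sharing prefix 'a': factor to A4 → a A4' with A4' → f | A4 A4 | ε.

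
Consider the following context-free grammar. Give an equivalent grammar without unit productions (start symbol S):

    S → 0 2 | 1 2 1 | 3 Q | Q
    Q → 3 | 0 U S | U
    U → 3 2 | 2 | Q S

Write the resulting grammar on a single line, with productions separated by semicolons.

S → 3 2 | 2 | Q S | 0 2 | 1 2 1 | 3 Q | 3 | 0 U S; Q → 3 2 | 2 | Q S | 3 | 0 U S; U → 3 2 | 2 | Q S

Unit pairs: Q ⇒* {U}; S ⇒* {Q, U}.
Replace each nonterminal's rules with the union of the non-unit rules of every nonterminal it unit-derives.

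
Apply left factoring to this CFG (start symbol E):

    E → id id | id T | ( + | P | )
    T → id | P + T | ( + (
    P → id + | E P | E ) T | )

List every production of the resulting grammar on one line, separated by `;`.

E has alternatives sharing prefix 'id': factor to E → id E' with E' → id | T.
P has alternatives sharing prefix 'E': factor to P → E P' with P' → P | ) T.

E → ( + | P | ) | id E'; T → id | P + T | ( + (; P → id + | ) | E P'; E' → id | T; P' → P | ) T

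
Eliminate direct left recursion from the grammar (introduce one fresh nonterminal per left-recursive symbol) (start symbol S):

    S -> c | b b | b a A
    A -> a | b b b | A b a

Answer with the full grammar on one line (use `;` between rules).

S -> c | b b | b a A; A -> a A' | b b b A'; A' -> b a A' | ε

Left recursion appears on A.
For A: α = {b a}, β = {a, b b b}. Rewrite as A → β A' and A' → α A' | ε.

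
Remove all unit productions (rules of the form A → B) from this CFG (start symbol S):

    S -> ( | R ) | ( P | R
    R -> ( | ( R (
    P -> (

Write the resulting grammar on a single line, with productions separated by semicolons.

S -> ( | R ) | ( P | ( R (; R -> ( | ( R (; P -> (

Unit pairs: S ⇒* {R}.
For every A with A ⇒* B via unit rules, add B's non-unit alternatives to A; then delete every rule of the form X → Y.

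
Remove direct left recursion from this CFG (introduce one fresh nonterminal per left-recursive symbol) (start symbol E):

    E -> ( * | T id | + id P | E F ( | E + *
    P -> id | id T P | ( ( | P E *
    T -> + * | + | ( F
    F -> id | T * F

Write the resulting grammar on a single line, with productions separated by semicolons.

Left recursion appears on E, P.
For E: α = {F (, + *}, β = {( *, T id, + id P}. Rewrite as E → β E' and E' → α E' | ε.
For P: α = {E *}, β = {id, id T P, ( (}. Rewrite as P → β P' and P' → α P' | ε.

E -> ( * E' | T id E' | + id P E'; P -> id P' | id T P P' | ( ( P'; T -> + * | + | ( F; F -> id | T * F; E' -> F ( E' | + * E' | ε; P' -> E * P' | ε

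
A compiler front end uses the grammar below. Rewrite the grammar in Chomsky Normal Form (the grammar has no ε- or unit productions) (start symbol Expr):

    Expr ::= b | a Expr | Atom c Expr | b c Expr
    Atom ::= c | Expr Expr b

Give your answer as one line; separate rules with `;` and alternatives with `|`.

Expr ::= b | X1 Expr | Atom Y1 | X3 Y2; Atom ::= c | Expr Y3; X1 ::= a; X2 ::= c; X3 ::= b; Y1 ::= X2 Expr; Y2 ::= X2 Expr; Y3 ::= Expr X3

Introduce a nonterminal for each terminal appearing in a rule of length ≥ 2: X1 → a, X2 → c, X3 → b.
Binarize each right-hand side of length ≥ 3 by chaining fresh nonterminals (Y1, Y2, …): affected rules were Expr → Atom X2 Expr; Expr → X3 X2 Expr; Atom → Expr Expr X3.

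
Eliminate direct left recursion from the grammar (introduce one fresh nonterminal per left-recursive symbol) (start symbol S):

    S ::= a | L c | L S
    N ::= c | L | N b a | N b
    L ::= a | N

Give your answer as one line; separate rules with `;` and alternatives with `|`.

S ::= a | L c | L S; N ::= c N' | L N'; L ::= a | N; N' ::= b a N' | b N' | epsilon

N is directly left-recursive.
For N: α = {b a, b}, β = {c, L}. Rewrite as N → β N' and N' → α N' | ε.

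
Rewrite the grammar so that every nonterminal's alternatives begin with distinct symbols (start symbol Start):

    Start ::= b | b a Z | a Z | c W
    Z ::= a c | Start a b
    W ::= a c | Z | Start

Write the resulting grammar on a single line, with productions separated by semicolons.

Start has alternatives sharing prefix 'b': factor to Start → b Start1 with Start1 → ε | a Z.

Start ::= a Z | c W | b Start1; Z ::= a c | Start a b; W ::= a c | Z | Start; Start1 ::= ε | a Z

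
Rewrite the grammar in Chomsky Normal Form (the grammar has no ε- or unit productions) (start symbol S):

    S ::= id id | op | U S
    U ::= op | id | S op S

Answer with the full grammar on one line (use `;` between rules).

S ::= X1 X1 | op | U S; U ::= op | id | S Y1; X1 ::= id; X2 ::= op; Y1 ::= X2 S

Introduce a nonterminal for each terminal appearing in a rule of length ≥ 2: X1 → id, X2 → op.
Binarize each right-hand side of length ≥ 3 by chaining fresh nonterminals (Y1, Y2, …): affected rules were U → S X2 S.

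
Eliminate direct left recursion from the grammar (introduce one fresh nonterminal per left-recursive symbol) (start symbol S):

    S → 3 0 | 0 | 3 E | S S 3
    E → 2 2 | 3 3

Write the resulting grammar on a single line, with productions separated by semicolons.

Directly left-recursive nonterminal: S.
For S: α = {S 3}, β = {3 0, 0, 3 E}. Rewrite as S → β S' and S' → α S' | ε.

S → 3 0 S' | 0 S' | 3 E S'; E → 2 2 | 3 3; S' → S 3 S' | ε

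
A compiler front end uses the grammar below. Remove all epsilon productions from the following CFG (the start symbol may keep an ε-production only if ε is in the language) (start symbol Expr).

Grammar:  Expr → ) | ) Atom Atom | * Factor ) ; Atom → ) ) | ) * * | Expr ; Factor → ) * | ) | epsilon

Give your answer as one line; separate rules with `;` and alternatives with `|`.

Nullable nonterminals: {Factor}.
ε ∉ L(G), so no ε-production is kept.
For each production, add variants omitting each subset of nullable occurrences: Expr → * Factor ) gives * Factor ) | * ).

Expr → ) | ) Atom Atom | * Factor ) | * ); Atom → ) ) | ) * * | Expr; Factor → ) * | )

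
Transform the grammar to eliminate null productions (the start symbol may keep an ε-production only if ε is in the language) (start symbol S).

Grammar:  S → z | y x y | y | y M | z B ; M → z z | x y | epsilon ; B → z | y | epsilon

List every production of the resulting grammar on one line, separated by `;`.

S → z | y x y | y | y M | z B; M → z z | x y; B → z | y

Nullable nonterminals: {B, M}.
ε ∉ L(G), so no ε-production is kept.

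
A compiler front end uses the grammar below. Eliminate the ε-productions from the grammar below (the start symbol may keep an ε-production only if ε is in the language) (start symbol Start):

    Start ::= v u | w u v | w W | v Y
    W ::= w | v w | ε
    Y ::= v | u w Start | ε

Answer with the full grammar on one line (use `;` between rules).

Start ::= v u | w u v | w W | w | v Y | v; W ::= w | v w; Y ::= v | u w Start

The nullable symbols are {W, Y}.
ε ∉ L(G), so no ε-production is kept.
Expand every rule over subsets of its nullable positions: Start → w W gives w W | w. Start → v Y gives v Y | v.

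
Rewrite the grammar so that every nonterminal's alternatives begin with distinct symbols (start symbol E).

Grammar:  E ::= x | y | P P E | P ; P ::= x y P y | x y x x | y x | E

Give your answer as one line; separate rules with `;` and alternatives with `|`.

E ::= x | y | P E'; P ::= y x | E | x y P'; E' ::= P E | ε; P' ::= P y | x x

E has alternatives sharing prefix 'P': factor to E → P E' with E' → P E | ε.
P has alternatives sharing prefix 'x y': factor to P → x y P' with P' → P y | x x.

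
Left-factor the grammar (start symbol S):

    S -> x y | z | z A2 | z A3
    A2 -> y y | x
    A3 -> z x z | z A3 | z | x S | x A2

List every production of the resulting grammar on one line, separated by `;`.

S has alternatives sharing prefix 'z': factor to S → z S' with S' → ε | A2 | A3.
A3 has alternatives sharing prefix 'z': factor to A3 → z A3' with A3' → x z | A3 | ε.
A3 has alternatives sharing prefix 'x': factor to A3 → x A3'' with A3'' → S | A2.

S -> x y | z S'; A2 -> y y | x; A3 -> z A3' | x A3''; S' -> ε | A2 | A3; A3' -> x z | A3 | ε; A3'' -> S | A2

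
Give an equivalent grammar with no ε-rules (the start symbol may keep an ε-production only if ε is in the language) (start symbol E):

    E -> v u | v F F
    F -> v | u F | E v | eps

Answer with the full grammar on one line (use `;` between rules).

E -> v u | v F F | v F | v; F -> v | u F | u | E v

The nullable symbols are {F}.
ε ∉ L(G), so no ε-production is kept.
Expand every rule over subsets of its nullable positions: E → v F F gives v F F | v F | v. F → u F gives u F | u.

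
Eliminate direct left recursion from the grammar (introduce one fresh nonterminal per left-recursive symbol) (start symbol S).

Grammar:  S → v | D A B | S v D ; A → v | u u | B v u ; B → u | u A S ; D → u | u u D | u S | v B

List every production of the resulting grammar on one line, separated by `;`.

S → v S' | D A B S'; A → v | u u | B v u; B → u | u A S; D → u | u u D | u S | v B; S' → v D S' | ε

Left recursion appears on S.
For S: α = {v D}, β = {v, D A B}. Rewrite as S → β S' and S' → α S' | ε.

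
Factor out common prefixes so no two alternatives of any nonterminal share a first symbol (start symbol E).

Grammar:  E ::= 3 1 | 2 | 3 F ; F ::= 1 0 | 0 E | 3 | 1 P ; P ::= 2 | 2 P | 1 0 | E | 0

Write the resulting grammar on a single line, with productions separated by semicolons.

E ::= 2 | 3 E'; F ::= 0 E | 3 | 1 F'; P ::= 1 0 | E | 0 | 2 P'; E' ::= 1 | F; F' ::= 0 | P; P' ::= ε | P

E has alternatives sharing prefix '3': factor to E → 3 E' with E' → 1 | F.
F has alternatives sharing prefix '1': factor to F → 1 F' with F' → 0 | P.
P has alternatives sharing prefix '2': factor to P → 2 P' with P' → ε | P.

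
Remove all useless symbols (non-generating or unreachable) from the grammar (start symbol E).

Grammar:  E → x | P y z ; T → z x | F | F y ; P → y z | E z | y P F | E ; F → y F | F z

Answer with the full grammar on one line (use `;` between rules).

E → x | P y z; P → y z | E z | E

Generating nonterminals: {E, P, T}.
Reachable from E after that: {E, P}.
Removed useless symbols: {F, T} and every production mentioning them.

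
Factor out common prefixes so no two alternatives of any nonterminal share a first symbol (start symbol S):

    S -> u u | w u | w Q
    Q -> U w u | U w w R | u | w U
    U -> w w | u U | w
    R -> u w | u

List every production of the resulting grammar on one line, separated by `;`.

S -> u u | w S'; Q -> u | w U | U w Q'; U -> u U | w U'; R -> u R'; S' -> u | Q; Q' -> u | w R; U' -> w | eps; R' -> w | eps

S has alternatives sharing prefix 'w': factor to S → w S' with S' → u | Q.
Q has alternatives sharing prefix 'U w': factor to Q → U w Q' with Q' → u | w R.
U has alternatives sharing prefix 'w': factor to U → w U' with U' → w | ε.
R has alternatives sharing prefix 'u': factor to R → u R' with R' → w | ε.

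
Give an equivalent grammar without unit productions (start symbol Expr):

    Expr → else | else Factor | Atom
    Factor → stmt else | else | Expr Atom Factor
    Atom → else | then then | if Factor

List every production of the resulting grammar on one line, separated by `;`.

Unit pairs: Expr ⇒* {Atom}.
For each unit pair (A, B), copy every non-unit production of B to A, then drop all unit productions.

Expr → else | then then | if Factor | else Factor; Factor → stmt else | else | Expr Atom Factor; Atom → else | then then | if Factor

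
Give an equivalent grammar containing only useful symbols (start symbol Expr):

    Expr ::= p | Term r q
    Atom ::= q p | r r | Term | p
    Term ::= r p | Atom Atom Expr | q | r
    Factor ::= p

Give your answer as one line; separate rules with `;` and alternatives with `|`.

Expr ::= p | Term r q; Atom ::= q p | r r | Term | p; Term ::= r p | Atom Atom Expr | q | r

Generating nonterminals: {Atom, Expr, Factor, Term}.
Reachable from Expr after that: {Atom, Expr, Term}.
Removed useless symbols: {Factor} and every production mentioning them.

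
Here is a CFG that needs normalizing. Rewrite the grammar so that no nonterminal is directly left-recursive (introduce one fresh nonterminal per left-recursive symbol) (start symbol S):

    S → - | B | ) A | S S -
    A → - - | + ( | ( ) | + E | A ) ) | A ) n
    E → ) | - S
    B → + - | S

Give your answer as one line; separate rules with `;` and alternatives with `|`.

S → - S' | B S' | ) A S'; A → - - A' | + ( A' | ( ) A' | + E A'; E → ) | - S; B → + - | S; S' → S - S' | ε; A' → ) ) A' | ) n A' | ε

Left recursion appears on S, A.
For S: α = {S -}, β = {-, B, ) A}. Rewrite as S → β S' and S' → α S' | ε.
For A: α = {) ), ) n}, β = {- -, + (, ( ), + E}. Rewrite as A → β A' and A' → α A' | ε.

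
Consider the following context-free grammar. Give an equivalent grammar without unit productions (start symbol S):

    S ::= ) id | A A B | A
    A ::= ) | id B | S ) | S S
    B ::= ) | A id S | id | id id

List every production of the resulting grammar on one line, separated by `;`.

S ::= ) id | A A B | ) | id B | S ) | S S; A ::= ) | id B | S ) | S S; B ::= ) | A id S | id | id id

Unit pairs: S ⇒* {A}.
Replace each nonterminal's rules with the union of the non-unit rules of every nonterminal it unit-derives.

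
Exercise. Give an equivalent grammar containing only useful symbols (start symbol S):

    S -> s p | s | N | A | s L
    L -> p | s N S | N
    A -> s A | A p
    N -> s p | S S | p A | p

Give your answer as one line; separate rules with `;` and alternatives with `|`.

S -> s p | s | N | s L; L -> p | s N S | N; N -> s p | S S | p

Generating nonterminals: {L, N, S}.
Reachable from S after that: {L, N, S}.
Removed useless symbols: {A} and every production mentioning them.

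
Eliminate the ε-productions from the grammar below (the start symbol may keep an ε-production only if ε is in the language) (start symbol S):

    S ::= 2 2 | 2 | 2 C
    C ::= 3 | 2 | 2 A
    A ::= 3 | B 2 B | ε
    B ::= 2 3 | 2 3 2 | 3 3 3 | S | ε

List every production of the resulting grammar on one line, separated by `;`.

S ::= 2 2 | 2 | 2 C; C ::= 3 | 2 | 2 A; A ::= 3 | B 2 B | B 2 | 2 B | 2; B ::= 2 3 | 2 3 2 | 3 3 3 | S

Nullable nonterminals: {A, B}.
ε ∉ L(G), so no ε-production is kept.
Expand every rule over subsets of its nullable positions: A → B 2 B gives B 2 B | B 2 | 2 B | 2.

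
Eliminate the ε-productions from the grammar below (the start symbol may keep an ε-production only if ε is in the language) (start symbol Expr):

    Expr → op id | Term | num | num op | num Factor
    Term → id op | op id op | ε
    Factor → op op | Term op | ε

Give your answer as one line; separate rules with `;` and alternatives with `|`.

The nullable symbols are {Expr, Factor, Term}.
ε ∈ L(G) since Expr is nullable, so keep Expr → ε.
Expand every rule over subsets of its nullable positions: Factor → Term op gives Term op | op.

Expr → op id | Term | num | num op | num Factor | ε; Term → id op | op id op; Factor → op op | Term op | op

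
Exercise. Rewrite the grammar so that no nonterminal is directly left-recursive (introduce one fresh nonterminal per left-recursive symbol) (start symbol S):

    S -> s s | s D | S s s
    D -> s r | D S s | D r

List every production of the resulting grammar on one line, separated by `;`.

S -> s s S' | s D S'; D -> s r D'; S' -> s s S' | ε; D' -> S s D' | r D' | ε

Directly left-recursive nonterminals: S, D.
For S: α = {s s}, β = {s s, s D}. Rewrite as S → β S' and S' → α S' | ε.
For D: α = {S s, r}, β = {s r}. Rewrite as D → β D' and D' → α D' | ε.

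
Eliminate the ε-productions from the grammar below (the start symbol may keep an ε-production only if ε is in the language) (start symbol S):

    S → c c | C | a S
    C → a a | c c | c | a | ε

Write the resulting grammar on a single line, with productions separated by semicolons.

Nullable nonterminals: {C, S}.
ε ∈ L(G) since S is nullable, so keep S → ε.
For each production, add variants omitting each subset of nullable occurrences: S → a S gives a S | a.

S → c c | C | a S | a | ε; C → a a | c c | c | a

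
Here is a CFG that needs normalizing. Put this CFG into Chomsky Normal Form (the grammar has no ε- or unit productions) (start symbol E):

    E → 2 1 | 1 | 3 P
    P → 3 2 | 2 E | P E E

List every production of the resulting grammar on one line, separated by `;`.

E → X1 X2 | 1 | X3 P; P → X3 X1 | X1 E | P Y1; X1 → 2; X2 → 1; X3 → 3; Y1 → E E

Introduce a nonterminal for each terminal appearing in a rule of length ≥ 2: X1 → 2, X2 → 1, X3 → 3.
Binarize each right-hand side of length ≥ 3 by chaining fresh nonterminals (Y1, Y2, …): affected rules were P → P E E.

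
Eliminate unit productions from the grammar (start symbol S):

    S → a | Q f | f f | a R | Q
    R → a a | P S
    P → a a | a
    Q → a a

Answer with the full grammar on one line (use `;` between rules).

S → a | Q f | f f | a R | a a; R → a a | P S; P → a a | a; Q → a a

Unit pairs: S ⇒* {Q}.
Replace each nonterminal's rules with the union of the non-unit rules of every nonterminal it unit-derives.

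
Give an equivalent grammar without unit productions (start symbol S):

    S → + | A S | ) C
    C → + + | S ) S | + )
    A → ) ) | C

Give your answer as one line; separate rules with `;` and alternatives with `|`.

Unit pairs: A ⇒* {C}.
For every A with A ⇒* B via unit rules, add B's non-unit alternatives to A; then delete every rule of the form X → Y.

S → + | A S | ) C; C → + + | S ) S | + ); A → + + | S ) S | + ) | ) )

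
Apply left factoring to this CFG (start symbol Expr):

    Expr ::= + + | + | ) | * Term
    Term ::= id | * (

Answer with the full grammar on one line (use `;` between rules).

Expr has alternatives sharing prefix '+': factor to Expr → + Expr1 with Expr1 → + | ε.

Expr ::= ) | * Term | + Expr1; Term ::= id | * (; Expr1 ::= + | ε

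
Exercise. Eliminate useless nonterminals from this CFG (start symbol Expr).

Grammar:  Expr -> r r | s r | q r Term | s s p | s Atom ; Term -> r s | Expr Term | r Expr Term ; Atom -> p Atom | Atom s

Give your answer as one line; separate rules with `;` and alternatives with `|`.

Generating nonterminals: {Expr, Term}.
Reachable from Expr after that: {Expr, Term}.
Removed useless symbols: {Atom} and every production mentioning them.

Expr -> r r | s r | q r Term | s s p; Term -> r s | Expr Term | r Expr Term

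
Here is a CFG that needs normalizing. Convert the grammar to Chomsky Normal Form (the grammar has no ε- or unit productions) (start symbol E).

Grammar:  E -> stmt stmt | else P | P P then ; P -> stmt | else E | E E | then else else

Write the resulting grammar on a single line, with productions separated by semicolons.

Introduce a nonterminal for each terminal appearing in a rule of length ≥ 2: X1 → stmt, X2 → else, X3 → then.
Binarize each right-hand side of length ≥ 3 by chaining fresh nonterminals (Y1, Y2, …): affected rules were E → P P X3; P → X3 X2 X2.

E -> X1 X1 | X2 P | P Y1; P -> stmt | X2 E | E E | X3 Y2; X1 -> stmt; X2 -> else; X3 -> then; Y1 -> P X3; Y2 -> X2 X2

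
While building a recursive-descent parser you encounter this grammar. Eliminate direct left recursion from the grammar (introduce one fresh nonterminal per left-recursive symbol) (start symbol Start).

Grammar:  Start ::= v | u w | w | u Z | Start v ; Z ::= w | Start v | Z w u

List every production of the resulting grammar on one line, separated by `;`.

Start ::= v Start1 | u w Start1 | w Start1 | u Z Start1; Z ::= w Z1 | Start v Z1; Start1 ::= v Start1 | ε; Z1 ::= w u Z1 | ε

Directly left-recursive nonterminals: Start, Z.
For Start: α = {v}, β = {v, u w, w, u Z}. Rewrite as Start → β Start1 and Start1 → α Start1 | ε.
For Z: α = {w u}, β = {w, Start v}. Rewrite as Z → β Z1 and Z1 → α Z1 | ε.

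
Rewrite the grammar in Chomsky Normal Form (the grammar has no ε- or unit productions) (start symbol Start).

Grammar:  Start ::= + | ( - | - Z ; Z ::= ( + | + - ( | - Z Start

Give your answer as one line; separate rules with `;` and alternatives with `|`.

Introduce a nonterminal for each terminal appearing in a rule of length ≥ 2: X1 → (, X2 → -, X3 → +.
Binarize each right-hand side of length ≥ 3 by chaining fresh nonterminals (Y1, Y2, …): affected rules were Z → X3 X2 X1; Z → X2 Z Start.

Start ::= + | X1 X2 | X2 Z; Z ::= X1 X3 | X3 Y1 | X2 Y2; X1 ::= (; X2 ::= -; X3 ::= +; Y1 ::= X2 X1; Y2 ::= Z Start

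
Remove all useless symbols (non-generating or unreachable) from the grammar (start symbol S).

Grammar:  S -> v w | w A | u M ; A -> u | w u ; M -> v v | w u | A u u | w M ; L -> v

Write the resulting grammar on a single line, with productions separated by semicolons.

Generating nonterminals: {A, L, M, S}.
Reachable from S after that: {A, M, S}.
Removed useless symbols: {L} and every production mentioning them.

S -> v w | w A | u M; A -> u | w u; M -> v v | w u | A u u | w M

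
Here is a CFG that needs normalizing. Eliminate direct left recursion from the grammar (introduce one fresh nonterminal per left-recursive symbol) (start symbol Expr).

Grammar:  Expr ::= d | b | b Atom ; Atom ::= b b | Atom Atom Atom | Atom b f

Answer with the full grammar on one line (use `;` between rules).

Expr ::= d | b | b Atom; Atom ::= b b Atom1; Atom1 ::= Atom Atom Atom1 | b f Atom1 | ε

Atom is directly left-recursive.
For Atom: α = {Atom Atom, b f}, β = {b b}. Rewrite as Atom → β Atom1 and Atom1 → α Atom1 | ε.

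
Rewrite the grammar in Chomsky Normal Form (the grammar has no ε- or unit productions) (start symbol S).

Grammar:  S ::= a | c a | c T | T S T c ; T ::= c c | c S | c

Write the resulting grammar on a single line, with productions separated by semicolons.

S ::= a | X1 X2 | X1 T | T Y1; T ::= X1 X1 | X1 S | c; X1 ::= c; X2 ::= a; Y1 ::= S Y2; Y2 ::= T X1

Introduce a nonterminal for each terminal appearing in a rule of length ≥ 2: X1 → c, X2 → a.
Binarize each right-hand side of length ≥ 3 by chaining fresh nonterminals (Y1, Y2, …): affected rules were S → T S T X1.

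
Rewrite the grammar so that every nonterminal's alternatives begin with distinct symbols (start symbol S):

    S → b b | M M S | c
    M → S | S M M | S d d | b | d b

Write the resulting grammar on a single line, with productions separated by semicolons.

S → b b | M M S | c; M → b | d b | S M'; M' → ε | M M | d d

M has alternatives sharing prefix 'S': factor to M → S M' with M' → ε | M M | d d.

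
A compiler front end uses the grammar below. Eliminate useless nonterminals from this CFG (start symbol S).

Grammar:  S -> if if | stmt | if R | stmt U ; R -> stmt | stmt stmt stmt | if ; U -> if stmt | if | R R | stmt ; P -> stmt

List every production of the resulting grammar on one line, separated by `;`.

S -> if if | stmt | if R | stmt U; R -> stmt | stmt stmt stmt | if; U -> if stmt | if | R R | stmt

Generating nonterminals: {P, R, S, U}.
Reachable from S after that: {R, S, U}.
Removed useless symbols: {P} and every production mentioning them.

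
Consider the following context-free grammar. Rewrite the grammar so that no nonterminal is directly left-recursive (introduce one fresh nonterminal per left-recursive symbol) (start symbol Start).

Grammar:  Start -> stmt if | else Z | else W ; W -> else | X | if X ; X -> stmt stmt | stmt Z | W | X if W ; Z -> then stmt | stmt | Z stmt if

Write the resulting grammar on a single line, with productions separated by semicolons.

Left recursion appears on X, Z.
For X: α = {if W}, β = {stmt stmt, stmt Z, W}. Rewrite as X → β X1 and X1 → α X1 | ε.
For Z: α = {stmt if}, β = {then stmt, stmt}. Rewrite as Z → β Z1 and Z1 → α Z1 | ε.

Start -> stmt if | else Z | else W; W -> else | X | if X; X -> stmt stmt X1 | stmt Z X1 | W X1; Z -> then stmt Z1 | stmt Z1; X1 -> if W X1 | ε; Z1 -> stmt if Z1 | ε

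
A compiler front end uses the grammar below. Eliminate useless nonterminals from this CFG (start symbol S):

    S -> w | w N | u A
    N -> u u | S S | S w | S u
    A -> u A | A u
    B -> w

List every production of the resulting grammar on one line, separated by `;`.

S -> w | w N; N -> u u | S S | S w | S u

Generating nonterminals: {B, N, S}.
Reachable from S after that: {N, S}.
Removed useless symbols: {A, B} and every production mentioning them.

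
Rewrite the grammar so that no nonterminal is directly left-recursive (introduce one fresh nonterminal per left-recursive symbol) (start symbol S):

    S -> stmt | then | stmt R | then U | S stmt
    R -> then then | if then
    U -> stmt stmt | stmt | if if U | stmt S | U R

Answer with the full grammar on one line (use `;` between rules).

S -> stmt S' | then S' | stmt R S' | then U S'; R -> then then | if then; U -> stmt stmt U' | stmt U' | if if U U' | stmt S U'; S' -> stmt S' | ε; U' -> R U' | ε

Left recursion appears on S, U.
For S: α = {stmt}, β = {stmt, then, stmt R, then U}. Rewrite as S → β S' and S' → α S' | ε.
For U: α = {R}, β = {stmt stmt, stmt, if if U, stmt S}. Rewrite as U → β U' and U' → α U' | ε.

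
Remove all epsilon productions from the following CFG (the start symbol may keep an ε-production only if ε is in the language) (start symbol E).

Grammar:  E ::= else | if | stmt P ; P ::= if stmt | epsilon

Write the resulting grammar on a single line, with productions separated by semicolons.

Nullable nonterminals: {P}.
ε ∉ L(G), so no ε-production is kept.
Expand every rule over subsets of its nullable positions: E → stmt P gives stmt P | stmt.

E ::= else | if | stmt P | stmt; P ::= if stmt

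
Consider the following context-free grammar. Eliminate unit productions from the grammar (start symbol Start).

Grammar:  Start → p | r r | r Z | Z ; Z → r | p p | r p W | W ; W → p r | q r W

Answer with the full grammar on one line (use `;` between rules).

Start → r | p p | r p W | p | r r | r Z | p r | q r W; Z → r | p p | r p W | p r | q r W; W → p r | q r W

Unit pairs: Start ⇒* {W, Z}; Z ⇒* {W}.
Replace each nonterminal's rules with the union of the non-unit rules of every nonterminal it unit-derives.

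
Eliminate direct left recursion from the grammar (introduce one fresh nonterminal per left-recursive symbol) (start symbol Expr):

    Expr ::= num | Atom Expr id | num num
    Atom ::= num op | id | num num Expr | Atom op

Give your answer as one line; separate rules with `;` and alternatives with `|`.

Left recursion appears on Atom.
For Atom: α = {op}, β = {num op, id, num num Expr}. Rewrite as Atom → β Atom1 and Atom1 → α Atom1 | ε.

Expr ::= num | Atom Expr id | num num; Atom ::= num op Atom1 | id Atom1 | num num Expr Atom1; Atom1 ::= op Atom1 | ε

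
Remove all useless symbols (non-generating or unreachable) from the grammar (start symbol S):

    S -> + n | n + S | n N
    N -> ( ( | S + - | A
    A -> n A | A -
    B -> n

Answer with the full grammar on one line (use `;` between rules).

S -> + n | n + S | n N; N -> ( ( | S + -

Generating nonterminals: {B, N, S}.
Reachable from S after that: {N, S}.
Removed useless symbols: {A, B} and every production mentioning them.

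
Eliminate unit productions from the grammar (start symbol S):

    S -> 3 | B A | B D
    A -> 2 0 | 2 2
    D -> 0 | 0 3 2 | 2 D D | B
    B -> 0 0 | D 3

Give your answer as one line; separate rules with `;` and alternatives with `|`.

S -> 3 | B A | B D; A -> 2 0 | 2 2; D -> 0 0 | D 3 | 0 | 0 3 2 | 2 D D; B -> 0 0 | D 3

Unit pairs: D ⇒* {B}.
For every A with A ⇒* B via unit rules, add B's non-unit alternatives to A; then delete every rule of the form X → Y.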